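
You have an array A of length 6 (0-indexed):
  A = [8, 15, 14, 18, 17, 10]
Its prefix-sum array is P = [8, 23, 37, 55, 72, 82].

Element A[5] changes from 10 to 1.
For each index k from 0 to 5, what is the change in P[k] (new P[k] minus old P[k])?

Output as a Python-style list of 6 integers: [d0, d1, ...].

Answer: [0, 0, 0, 0, 0, -9]

Derivation:
Element change: A[5] 10 -> 1, delta = -9
For k < 5: P[k] unchanged, delta_P[k] = 0
For k >= 5: P[k] shifts by exactly -9
Delta array: [0, 0, 0, 0, 0, -9]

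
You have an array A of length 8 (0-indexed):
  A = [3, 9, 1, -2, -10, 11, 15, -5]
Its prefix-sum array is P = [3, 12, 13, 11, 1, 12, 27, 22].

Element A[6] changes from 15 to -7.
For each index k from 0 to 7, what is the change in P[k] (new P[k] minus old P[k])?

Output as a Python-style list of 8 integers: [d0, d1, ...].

Answer: [0, 0, 0, 0, 0, 0, -22, -22]

Derivation:
Element change: A[6] 15 -> -7, delta = -22
For k < 6: P[k] unchanged, delta_P[k] = 0
For k >= 6: P[k] shifts by exactly -22
Delta array: [0, 0, 0, 0, 0, 0, -22, -22]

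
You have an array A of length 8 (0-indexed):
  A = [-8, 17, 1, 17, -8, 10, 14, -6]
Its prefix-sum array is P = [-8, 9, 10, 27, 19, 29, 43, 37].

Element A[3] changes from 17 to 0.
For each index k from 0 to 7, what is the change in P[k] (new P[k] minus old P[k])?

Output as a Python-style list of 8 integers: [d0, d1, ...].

Element change: A[3] 17 -> 0, delta = -17
For k < 3: P[k] unchanged, delta_P[k] = 0
For k >= 3: P[k] shifts by exactly -17
Delta array: [0, 0, 0, -17, -17, -17, -17, -17]

Answer: [0, 0, 0, -17, -17, -17, -17, -17]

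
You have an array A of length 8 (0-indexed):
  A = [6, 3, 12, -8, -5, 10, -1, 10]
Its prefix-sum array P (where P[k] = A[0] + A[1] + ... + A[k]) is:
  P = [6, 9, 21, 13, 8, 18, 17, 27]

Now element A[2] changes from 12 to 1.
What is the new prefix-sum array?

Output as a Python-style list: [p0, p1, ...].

Change: A[2] 12 -> 1, delta = -11
P[k] for k < 2: unchanged (A[2] not included)
P[k] for k >= 2: shift by delta = -11
  P[0] = 6 + 0 = 6
  P[1] = 9 + 0 = 9
  P[2] = 21 + -11 = 10
  P[3] = 13 + -11 = 2
  P[4] = 8 + -11 = -3
  P[5] = 18 + -11 = 7
  P[6] = 17 + -11 = 6
  P[7] = 27 + -11 = 16

Answer: [6, 9, 10, 2, -3, 7, 6, 16]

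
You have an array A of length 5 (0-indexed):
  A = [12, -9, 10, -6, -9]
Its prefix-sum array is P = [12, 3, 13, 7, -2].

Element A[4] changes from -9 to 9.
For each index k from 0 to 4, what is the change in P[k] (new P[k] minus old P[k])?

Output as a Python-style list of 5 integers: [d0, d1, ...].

Answer: [0, 0, 0, 0, 18]

Derivation:
Element change: A[4] -9 -> 9, delta = 18
For k < 4: P[k] unchanged, delta_P[k] = 0
For k >= 4: P[k] shifts by exactly 18
Delta array: [0, 0, 0, 0, 18]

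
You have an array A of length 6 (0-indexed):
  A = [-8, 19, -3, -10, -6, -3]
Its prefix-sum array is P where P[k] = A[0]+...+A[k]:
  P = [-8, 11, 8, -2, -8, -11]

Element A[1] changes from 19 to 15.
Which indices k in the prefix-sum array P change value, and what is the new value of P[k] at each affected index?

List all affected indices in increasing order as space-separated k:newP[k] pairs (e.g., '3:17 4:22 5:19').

P[k] = A[0] + ... + A[k]
P[k] includes A[1] iff k >= 1
Affected indices: 1, 2, ..., 5; delta = -4
  P[1]: 11 + -4 = 7
  P[2]: 8 + -4 = 4
  P[3]: -2 + -4 = -6
  P[4]: -8 + -4 = -12
  P[5]: -11 + -4 = -15

Answer: 1:7 2:4 3:-6 4:-12 5:-15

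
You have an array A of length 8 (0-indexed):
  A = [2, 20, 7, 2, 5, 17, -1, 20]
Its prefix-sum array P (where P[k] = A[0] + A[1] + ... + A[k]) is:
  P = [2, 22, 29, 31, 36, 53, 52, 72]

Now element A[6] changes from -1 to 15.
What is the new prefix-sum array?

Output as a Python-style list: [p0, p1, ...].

Answer: [2, 22, 29, 31, 36, 53, 68, 88]

Derivation:
Change: A[6] -1 -> 15, delta = 16
P[k] for k < 6: unchanged (A[6] not included)
P[k] for k >= 6: shift by delta = 16
  P[0] = 2 + 0 = 2
  P[1] = 22 + 0 = 22
  P[2] = 29 + 0 = 29
  P[3] = 31 + 0 = 31
  P[4] = 36 + 0 = 36
  P[5] = 53 + 0 = 53
  P[6] = 52 + 16 = 68
  P[7] = 72 + 16 = 88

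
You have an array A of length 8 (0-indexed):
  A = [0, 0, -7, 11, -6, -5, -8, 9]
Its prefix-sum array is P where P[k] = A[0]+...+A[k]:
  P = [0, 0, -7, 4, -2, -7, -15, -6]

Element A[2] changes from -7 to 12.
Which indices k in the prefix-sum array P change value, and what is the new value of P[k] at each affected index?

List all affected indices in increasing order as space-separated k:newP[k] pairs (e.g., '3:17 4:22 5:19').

Answer: 2:12 3:23 4:17 5:12 6:4 7:13

Derivation:
P[k] = A[0] + ... + A[k]
P[k] includes A[2] iff k >= 2
Affected indices: 2, 3, ..., 7; delta = 19
  P[2]: -7 + 19 = 12
  P[3]: 4 + 19 = 23
  P[4]: -2 + 19 = 17
  P[5]: -7 + 19 = 12
  P[6]: -15 + 19 = 4
  P[7]: -6 + 19 = 13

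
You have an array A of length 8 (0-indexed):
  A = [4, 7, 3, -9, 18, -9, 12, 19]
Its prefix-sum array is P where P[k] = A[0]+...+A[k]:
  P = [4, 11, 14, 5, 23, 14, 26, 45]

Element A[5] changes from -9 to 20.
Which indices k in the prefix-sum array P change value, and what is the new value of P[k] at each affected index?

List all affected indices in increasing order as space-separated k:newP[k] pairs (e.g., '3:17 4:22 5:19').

P[k] = A[0] + ... + A[k]
P[k] includes A[5] iff k >= 5
Affected indices: 5, 6, ..., 7; delta = 29
  P[5]: 14 + 29 = 43
  P[6]: 26 + 29 = 55
  P[7]: 45 + 29 = 74

Answer: 5:43 6:55 7:74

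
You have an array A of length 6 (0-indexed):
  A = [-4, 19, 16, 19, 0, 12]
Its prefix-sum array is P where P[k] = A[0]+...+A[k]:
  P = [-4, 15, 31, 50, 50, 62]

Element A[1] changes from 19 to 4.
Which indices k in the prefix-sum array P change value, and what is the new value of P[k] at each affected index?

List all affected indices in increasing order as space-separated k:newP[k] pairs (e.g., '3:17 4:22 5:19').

P[k] = A[0] + ... + A[k]
P[k] includes A[1] iff k >= 1
Affected indices: 1, 2, ..., 5; delta = -15
  P[1]: 15 + -15 = 0
  P[2]: 31 + -15 = 16
  P[3]: 50 + -15 = 35
  P[4]: 50 + -15 = 35
  P[5]: 62 + -15 = 47

Answer: 1:0 2:16 3:35 4:35 5:47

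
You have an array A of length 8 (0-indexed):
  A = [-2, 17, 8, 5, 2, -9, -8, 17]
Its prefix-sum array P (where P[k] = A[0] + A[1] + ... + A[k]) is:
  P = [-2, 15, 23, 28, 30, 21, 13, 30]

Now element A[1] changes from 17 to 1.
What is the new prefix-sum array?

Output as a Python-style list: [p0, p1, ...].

Change: A[1] 17 -> 1, delta = -16
P[k] for k < 1: unchanged (A[1] not included)
P[k] for k >= 1: shift by delta = -16
  P[0] = -2 + 0 = -2
  P[1] = 15 + -16 = -1
  P[2] = 23 + -16 = 7
  P[3] = 28 + -16 = 12
  P[4] = 30 + -16 = 14
  P[5] = 21 + -16 = 5
  P[6] = 13 + -16 = -3
  P[7] = 30 + -16 = 14

Answer: [-2, -1, 7, 12, 14, 5, -3, 14]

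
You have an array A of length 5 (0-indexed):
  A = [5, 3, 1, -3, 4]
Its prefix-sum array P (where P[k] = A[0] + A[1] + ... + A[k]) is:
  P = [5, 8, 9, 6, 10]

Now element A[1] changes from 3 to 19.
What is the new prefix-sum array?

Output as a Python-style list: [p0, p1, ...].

Change: A[1] 3 -> 19, delta = 16
P[k] for k < 1: unchanged (A[1] not included)
P[k] for k >= 1: shift by delta = 16
  P[0] = 5 + 0 = 5
  P[1] = 8 + 16 = 24
  P[2] = 9 + 16 = 25
  P[3] = 6 + 16 = 22
  P[4] = 10 + 16 = 26

Answer: [5, 24, 25, 22, 26]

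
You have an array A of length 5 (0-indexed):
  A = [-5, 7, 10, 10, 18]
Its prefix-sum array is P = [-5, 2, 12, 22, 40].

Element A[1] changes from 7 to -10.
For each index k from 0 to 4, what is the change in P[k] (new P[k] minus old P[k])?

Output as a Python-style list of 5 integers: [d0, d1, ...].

Answer: [0, -17, -17, -17, -17]

Derivation:
Element change: A[1] 7 -> -10, delta = -17
For k < 1: P[k] unchanged, delta_P[k] = 0
For k >= 1: P[k] shifts by exactly -17
Delta array: [0, -17, -17, -17, -17]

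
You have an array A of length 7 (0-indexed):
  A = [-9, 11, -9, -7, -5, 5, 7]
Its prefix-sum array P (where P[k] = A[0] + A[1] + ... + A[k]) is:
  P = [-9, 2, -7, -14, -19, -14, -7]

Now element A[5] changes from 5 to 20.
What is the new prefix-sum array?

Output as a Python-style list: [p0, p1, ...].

Answer: [-9, 2, -7, -14, -19, 1, 8]

Derivation:
Change: A[5] 5 -> 20, delta = 15
P[k] for k < 5: unchanged (A[5] not included)
P[k] for k >= 5: shift by delta = 15
  P[0] = -9 + 0 = -9
  P[1] = 2 + 0 = 2
  P[2] = -7 + 0 = -7
  P[3] = -14 + 0 = -14
  P[4] = -19 + 0 = -19
  P[5] = -14 + 15 = 1
  P[6] = -7 + 15 = 8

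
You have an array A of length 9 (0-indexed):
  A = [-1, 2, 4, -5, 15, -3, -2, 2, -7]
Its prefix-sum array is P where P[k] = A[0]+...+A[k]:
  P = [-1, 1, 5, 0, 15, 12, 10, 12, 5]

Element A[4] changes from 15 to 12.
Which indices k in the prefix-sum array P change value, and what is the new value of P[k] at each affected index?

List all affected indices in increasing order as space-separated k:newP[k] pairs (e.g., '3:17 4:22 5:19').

Answer: 4:12 5:9 6:7 7:9 8:2

Derivation:
P[k] = A[0] + ... + A[k]
P[k] includes A[4] iff k >= 4
Affected indices: 4, 5, ..., 8; delta = -3
  P[4]: 15 + -3 = 12
  P[5]: 12 + -3 = 9
  P[6]: 10 + -3 = 7
  P[7]: 12 + -3 = 9
  P[8]: 5 + -3 = 2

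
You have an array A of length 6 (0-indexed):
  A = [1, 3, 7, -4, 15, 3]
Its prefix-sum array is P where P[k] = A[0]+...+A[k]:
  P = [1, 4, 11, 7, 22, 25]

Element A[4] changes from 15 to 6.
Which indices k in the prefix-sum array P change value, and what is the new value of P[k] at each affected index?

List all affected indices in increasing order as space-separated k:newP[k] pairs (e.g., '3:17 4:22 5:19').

Answer: 4:13 5:16

Derivation:
P[k] = A[0] + ... + A[k]
P[k] includes A[4] iff k >= 4
Affected indices: 4, 5, ..., 5; delta = -9
  P[4]: 22 + -9 = 13
  P[5]: 25 + -9 = 16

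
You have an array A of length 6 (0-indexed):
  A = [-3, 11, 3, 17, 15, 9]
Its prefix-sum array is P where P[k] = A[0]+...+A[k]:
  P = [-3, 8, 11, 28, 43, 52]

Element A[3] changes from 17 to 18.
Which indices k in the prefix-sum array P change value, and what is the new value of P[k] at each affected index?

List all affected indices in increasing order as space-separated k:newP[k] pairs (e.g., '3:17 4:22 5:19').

Answer: 3:29 4:44 5:53

Derivation:
P[k] = A[0] + ... + A[k]
P[k] includes A[3] iff k >= 3
Affected indices: 3, 4, ..., 5; delta = 1
  P[3]: 28 + 1 = 29
  P[4]: 43 + 1 = 44
  P[5]: 52 + 1 = 53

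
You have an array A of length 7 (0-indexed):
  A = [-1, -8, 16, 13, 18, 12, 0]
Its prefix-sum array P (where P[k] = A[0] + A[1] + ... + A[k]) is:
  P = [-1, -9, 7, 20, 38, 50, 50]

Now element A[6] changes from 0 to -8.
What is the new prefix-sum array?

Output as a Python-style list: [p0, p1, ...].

Answer: [-1, -9, 7, 20, 38, 50, 42]

Derivation:
Change: A[6] 0 -> -8, delta = -8
P[k] for k < 6: unchanged (A[6] not included)
P[k] for k >= 6: shift by delta = -8
  P[0] = -1 + 0 = -1
  P[1] = -9 + 0 = -9
  P[2] = 7 + 0 = 7
  P[3] = 20 + 0 = 20
  P[4] = 38 + 0 = 38
  P[5] = 50 + 0 = 50
  P[6] = 50 + -8 = 42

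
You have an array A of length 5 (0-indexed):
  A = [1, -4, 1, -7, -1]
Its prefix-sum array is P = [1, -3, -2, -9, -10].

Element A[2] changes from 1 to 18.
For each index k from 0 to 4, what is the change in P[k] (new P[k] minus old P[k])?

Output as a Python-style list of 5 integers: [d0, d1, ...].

Element change: A[2] 1 -> 18, delta = 17
For k < 2: P[k] unchanged, delta_P[k] = 0
For k >= 2: P[k] shifts by exactly 17
Delta array: [0, 0, 17, 17, 17]

Answer: [0, 0, 17, 17, 17]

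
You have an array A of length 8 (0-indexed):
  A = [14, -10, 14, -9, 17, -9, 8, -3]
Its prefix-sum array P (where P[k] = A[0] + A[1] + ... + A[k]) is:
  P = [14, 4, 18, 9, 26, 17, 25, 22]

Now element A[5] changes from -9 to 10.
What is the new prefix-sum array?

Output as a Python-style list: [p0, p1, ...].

Answer: [14, 4, 18, 9, 26, 36, 44, 41]

Derivation:
Change: A[5] -9 -> 10, delta = 19
P[k] for k < 5: unchanged (A[5] not included)
P[k] for k >= 5: shift by delta = 19
  P[0] = 14 + 0 = 14
  P[1] = 4 + 0 = 4
  P[2] = 18 + 0 = 18
  P[3] = 9 + 0 = 9
  P[4] = 26 + 0 = 26
  P[5] = 17 + 19 = 36
  P[6] = 25 + 19 = 44
  P[7] = 22 + 19 = 41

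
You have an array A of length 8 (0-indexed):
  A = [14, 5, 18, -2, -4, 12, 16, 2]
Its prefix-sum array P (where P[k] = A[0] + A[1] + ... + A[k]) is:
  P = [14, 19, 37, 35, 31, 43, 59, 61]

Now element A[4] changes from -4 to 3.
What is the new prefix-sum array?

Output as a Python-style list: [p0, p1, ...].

Answer: [14, 19, 37, 35, 38, 50, 66, 68]

Derivation:
Change: A[4] -4 -> 3, delta = 7
P[k] for k < 4: unchanged (A[4] not included)
P[k] for k >= 4: shift by delta = 7
  P[0] = 14 + 0 = 14
  P[1] = 19 + 0 = 19
  P[2] = 37 + 0 = 37
  P[3] = 35 + 0 = 35
  P[4] = 31 + 7 = 38
  P[5] = 43 + 7 = 50
  P[6] = 59 + 7 = 66
  P[7] = 61 + 7 = 68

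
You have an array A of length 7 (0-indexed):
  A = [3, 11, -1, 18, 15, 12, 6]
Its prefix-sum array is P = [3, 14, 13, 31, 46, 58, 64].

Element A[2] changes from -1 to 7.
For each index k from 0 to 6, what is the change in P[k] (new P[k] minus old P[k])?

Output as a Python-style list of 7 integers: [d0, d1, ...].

Element change: A[2] -1 -> 7, delta = 8
For k < 2: P[k] unchanged, delta_P[k] = 0
For k >= 2: P[k] shifts by exactly 8
Delta array: [0, 0, 8, 8, 8, 8, 8]

Answer: [0, 0, 8, 8, 8, 8, 8]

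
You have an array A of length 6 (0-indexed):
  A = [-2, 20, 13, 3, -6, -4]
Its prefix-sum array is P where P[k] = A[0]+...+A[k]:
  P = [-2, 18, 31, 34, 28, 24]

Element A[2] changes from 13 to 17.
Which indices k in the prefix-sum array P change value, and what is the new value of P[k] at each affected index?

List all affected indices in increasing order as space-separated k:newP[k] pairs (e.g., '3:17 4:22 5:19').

P[k] = A[0] + ... + A[k]
P[k] includes A[2] iff k >= 2
Affected indices: 2, 3, ..., 5; delta = 4
  P[2]: 31 + 4 = 35
  P[3]: 34 + 4 = 38
  P[4]: 28 + 4 = 32
  P[5]: 24 + 4 = 28

Answer: 2:35 3:38 4:32 5:28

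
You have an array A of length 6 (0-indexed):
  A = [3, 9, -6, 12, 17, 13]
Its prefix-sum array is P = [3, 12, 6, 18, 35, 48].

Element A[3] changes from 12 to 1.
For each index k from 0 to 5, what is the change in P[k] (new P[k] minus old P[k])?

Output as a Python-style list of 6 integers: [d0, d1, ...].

Element change: A[3] 12 -> 1, delta = -11
For k < 3: P[k] unchanged, delta_P[k] = 0
For k >= 3: P[k] shifts by exactly -11
Delta array: [0, 0, 0, -11, -11, -11]

Answer: [0, 0, 0, -11, -11, -11]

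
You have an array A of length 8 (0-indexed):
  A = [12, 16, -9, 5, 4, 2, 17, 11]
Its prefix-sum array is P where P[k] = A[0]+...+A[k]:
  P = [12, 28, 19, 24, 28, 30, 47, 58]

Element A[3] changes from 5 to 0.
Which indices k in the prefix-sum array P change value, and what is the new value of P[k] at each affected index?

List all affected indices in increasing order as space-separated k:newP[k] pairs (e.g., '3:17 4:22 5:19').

Answer: 3:19 4:23 5:25 6:42 7:53

Derivation:
P[k] = A[0] + ... + A[k]
P[k] includes A[3] iff k >= 3
Affected indices: 3, 4, ..., 7; delta = -5
  P[3]: 24 + -5 = 19
  P[4]: 28 + -5 = 23
  P[5]: 30 + -5 = 25
  P[6]: 47 + -5 = 42
  P[7]: 58 + -5 = 53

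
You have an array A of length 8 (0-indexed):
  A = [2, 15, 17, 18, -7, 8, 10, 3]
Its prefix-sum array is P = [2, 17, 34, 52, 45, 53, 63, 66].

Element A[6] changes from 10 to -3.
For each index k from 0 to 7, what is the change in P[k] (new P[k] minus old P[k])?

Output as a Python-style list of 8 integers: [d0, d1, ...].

Element change: A[6] 10 -> -3, delta = -13
For k < 6: P[k] unchanged, delta_P[k] = 0
For k >= 6: P[k] shifts by exactly -13
Delta array: [0, 0, 0, 0, 0, 0, -13, -13]

Answer: [0, 0, 0, 0, 0, 0, -13, -13]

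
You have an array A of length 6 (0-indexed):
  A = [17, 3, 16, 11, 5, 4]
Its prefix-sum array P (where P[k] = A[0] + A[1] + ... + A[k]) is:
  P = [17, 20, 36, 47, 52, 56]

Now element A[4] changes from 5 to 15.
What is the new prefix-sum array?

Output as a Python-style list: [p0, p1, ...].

Change: A[4] 5 -> 15, delta = 10
P[k] for k < 4: unchanged (A[4] not included)
P[k] for k >= 4: shift by delta = 10
  P[0] = 17 + 0 = 17
  P[1] = 20 + 0 = 20
  P[2] = 36 + 0 = 36
  P[3] = 47 + 0 = 47
  P[4] = 52 + 10 = 62
  P[5] = 56 + 10 = 66

Answer: [17, 20, 36, 47, 62, 66]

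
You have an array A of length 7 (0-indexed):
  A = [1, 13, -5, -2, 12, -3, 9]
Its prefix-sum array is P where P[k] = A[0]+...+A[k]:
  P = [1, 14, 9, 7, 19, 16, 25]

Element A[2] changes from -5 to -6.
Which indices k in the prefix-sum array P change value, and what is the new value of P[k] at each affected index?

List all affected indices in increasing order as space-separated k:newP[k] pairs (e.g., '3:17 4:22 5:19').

Answer: 2:8 3:6 4:18 5:15 6:24

Derivation:
P[k] = A[0] + ... + A[k]
P[k] includes A[2] iff k >= 2
Affected indices: 2, 3, ..., 6; delta = -1
  P[2]: 9 + -1 = 8
  P[3]: 7 + -1 = 6
  P[4]: 19 + -1 = 18
  P[5]: 16 + -1 = 15
  P[6]: 25 + -1 = 24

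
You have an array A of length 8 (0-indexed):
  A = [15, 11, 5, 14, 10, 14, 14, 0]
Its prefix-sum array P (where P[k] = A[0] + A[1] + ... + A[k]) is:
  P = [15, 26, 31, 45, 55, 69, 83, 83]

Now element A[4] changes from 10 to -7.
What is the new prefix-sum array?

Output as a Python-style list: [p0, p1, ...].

Answer: [15, 26, 31, 45, 38, 52, 66, 66]

Derivation:
Change: A[4] 10 -> -7, delta = -17
P[k] for k < 4: unchanged (A[4] not included)
P[k] for k >= 4: shift by delta = -17
  P[0] = 15 + 0 = 15
  P[1] = 26 + 0 = 26
  P[2] = 31 + 0 = 31
  P[3] = 45 + 0 = 45
  P[4] = 55 + -17 = 38
  P[5] = 69 + -17 = 52
  P[6] = 83 + -17 = 66
  P[7] = 83 + -17 = 66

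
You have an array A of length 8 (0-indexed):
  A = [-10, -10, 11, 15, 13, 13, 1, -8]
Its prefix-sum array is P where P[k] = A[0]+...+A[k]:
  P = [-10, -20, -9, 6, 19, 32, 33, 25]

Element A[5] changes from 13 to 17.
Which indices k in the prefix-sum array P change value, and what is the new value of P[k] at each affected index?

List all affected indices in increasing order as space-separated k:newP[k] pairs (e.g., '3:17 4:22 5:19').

P[k] = A[0] + ... + A[k]
P[k] includes A[5] iff k >= 5
Affected indices: 5, 6, ..., 7; delta = 4
  P[5]: 32 + 4 = 36
  P[6]: 33 + 4 = 37
  P[7]: 25 + 4 = 29

Answer: 5:36 6:37 7:29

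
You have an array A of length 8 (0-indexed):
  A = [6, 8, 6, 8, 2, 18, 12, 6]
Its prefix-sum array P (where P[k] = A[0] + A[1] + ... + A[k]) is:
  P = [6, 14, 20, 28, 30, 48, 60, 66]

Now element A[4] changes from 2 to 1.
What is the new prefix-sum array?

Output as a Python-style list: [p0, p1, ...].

Change: A[4] 2 -> 1, delta = -1
P[k] for k < 4: unchanged (A[4] not included)
P[k] for k >= 4: shift by delta = -1
  P[0] = 6 + 0 = 6
  P[1] = 14 + 0 = 14
  P[2] = 20 + 0 = 20
  P[3] = 28 + 0 = 28
  P[4] = 30 + -1 = 29
  P[5] = 48 + -1 = 47
  P[6] = 60 + -1 = 59
  P[7] = 66 + -1 = 65

Answer: [6, 14, 20, 28, 29, 47, 59, 65]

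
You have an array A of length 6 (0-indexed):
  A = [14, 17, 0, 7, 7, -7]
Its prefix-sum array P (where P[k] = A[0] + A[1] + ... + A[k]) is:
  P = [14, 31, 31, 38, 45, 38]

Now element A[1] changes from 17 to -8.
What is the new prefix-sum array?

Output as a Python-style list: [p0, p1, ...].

Answer: [14, 6, 6, 13, 20, 13]

Derivation:
Change: A[1] 17 -> -8, delta = -25
P[k] for k < 1: unchanged (A[1] not included)
P[k] for k >= 1: shift by delta = -25
  P[0] = 14 + 0 = 14
  P[1] = 31 + -25 = 6
  P[2] = 31 + -25 = 6
  P[3] = 38 + -25 = 13
  P[4] = 45 + -25 = 20
  P[5] = 38 + -25 = 13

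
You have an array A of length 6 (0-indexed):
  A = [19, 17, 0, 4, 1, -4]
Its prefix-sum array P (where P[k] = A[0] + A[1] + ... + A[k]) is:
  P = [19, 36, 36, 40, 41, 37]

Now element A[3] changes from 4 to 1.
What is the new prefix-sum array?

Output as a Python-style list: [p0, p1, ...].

Answer: [19, 36, 36, 37, 38, 34]

Derivation:
Change: A[3] 4 -> 1, delta = -3
P[k] for k < 3: unchanged (A[3] not included)
P[k] for k >= 3: shift by delta = -3
  P[0] = 19 + 0 = 19
  P[1] = 36 + 0 = 36
  P[2] = 36 + 0 = 36
  P[3] = 40 + -3 = 37
  P[4] = 41 + -3 = 38
  P[5] = 37 + -3 = 34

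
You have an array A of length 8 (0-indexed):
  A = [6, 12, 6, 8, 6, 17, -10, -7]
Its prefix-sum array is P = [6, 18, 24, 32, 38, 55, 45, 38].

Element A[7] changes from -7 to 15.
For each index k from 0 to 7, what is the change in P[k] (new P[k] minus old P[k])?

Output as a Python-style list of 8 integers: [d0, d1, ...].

Answer: [0, 0, 0, 0, 0, 0, 0, 22]

Derivation:
Element change: A[7] -7 -> 15, delta = 22
For k < 7: P[k] unchanged, delta_P[k] = 0
For k >= 7: P[k] shifts by exactly 22
Delta array: [0, 0, 0, 0, 0, 0, 0, 22]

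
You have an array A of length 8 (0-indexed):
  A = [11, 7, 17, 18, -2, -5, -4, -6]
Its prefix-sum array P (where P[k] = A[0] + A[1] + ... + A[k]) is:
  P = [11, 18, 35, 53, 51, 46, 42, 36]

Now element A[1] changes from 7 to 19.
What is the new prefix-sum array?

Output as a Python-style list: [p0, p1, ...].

Change: A[1] 7 -> 19, delta = 12
P[k] for k < 1: unchanged (A[1] not included)
P[k] for k >= 1: shift by delta = 12
  P[0] = 11 + 0 = 11
  P[1] = 18 + 12 = 30
  P[2] = 35 + 12 = 47
  P[3] = 53 + 12 = 65
  P[4] = 51 + 12 = 63
  P[5] = 46 + 12 = 58
  P[6] = 42 + 12 = 54
  P[7] = 36 + 12 = 48

Answer: [11, 30, 47, 65, 63, 58, 54, 48]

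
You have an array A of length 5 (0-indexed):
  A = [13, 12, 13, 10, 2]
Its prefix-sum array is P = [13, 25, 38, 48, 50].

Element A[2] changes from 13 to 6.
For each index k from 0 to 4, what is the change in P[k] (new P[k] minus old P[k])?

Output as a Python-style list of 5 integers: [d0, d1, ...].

Answer: [0, 0, -7, -7, -7]

Derivation:
Element change: A[2] 13 -> 6, delta = -7
For k < 2: P[k] unchanged, delta_P[k] = 0
For k >= 2: P[k] shifts by exactly -7
Delta array: [0, 0, -7, -7, -7]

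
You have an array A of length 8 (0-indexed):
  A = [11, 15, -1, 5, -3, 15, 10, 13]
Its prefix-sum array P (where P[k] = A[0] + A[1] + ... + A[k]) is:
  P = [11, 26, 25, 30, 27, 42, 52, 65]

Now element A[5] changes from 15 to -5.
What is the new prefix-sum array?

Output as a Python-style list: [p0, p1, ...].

Answer: [11, 26, 25, 30, 27, 22, 32, 45]

Derivation:
Change: A[5] 15 -> -5, delta = -20
P[k] for k < 5: unchanged (A[5] not included)
P[k] for k >= 5: shift by delta = -20
  P[0] = 11 + 0 = 11
  P[1] = 26 + 0 = 26
  P[2] = 25 + 0 = 25
  P[3] = 30 + 0 = 30
  P[4] = 27 + 0 = 27
  P[5] = 42 + -20 = 22
  P[6] = 52 + -20 = 32
  P[7] = 65 + -20 = 45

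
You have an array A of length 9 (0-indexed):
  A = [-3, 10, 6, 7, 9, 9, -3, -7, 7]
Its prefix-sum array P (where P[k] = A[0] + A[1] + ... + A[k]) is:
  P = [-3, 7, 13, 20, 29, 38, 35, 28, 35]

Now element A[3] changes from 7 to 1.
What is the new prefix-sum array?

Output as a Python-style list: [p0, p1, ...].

Answer: [-3, 7, 13, 14, 23, 32, 29, 22, 29]

Derivation:
Change: A[3] 7 -> 1, delta = -6
P[k] for k < 3: unchanged (A[3] not included)
P[k] for k >= 3: shift by delta = -6
  P[0] = -3 + 0 = -3
  P[1] = 7 + 0 = 7
  P[2] = 13 + 0 = 13
  P[3] = 20 + -6 = 14
  P[4] = 29 + -6 = 23
  P[5] = 38 + -6 = 32
  P[6] = 35 + -6 = 29
  P[7] = 28 + -6 = 22
  P[8] = 35 + -6 = 29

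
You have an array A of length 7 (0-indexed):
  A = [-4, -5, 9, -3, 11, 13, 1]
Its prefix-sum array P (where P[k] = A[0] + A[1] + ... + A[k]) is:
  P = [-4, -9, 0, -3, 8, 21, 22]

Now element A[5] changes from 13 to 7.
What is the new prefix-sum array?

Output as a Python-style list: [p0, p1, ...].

Change: A[5] 13 -> 7, delta = -6
P[k] for k < 5: unchanged (A[5] not included)
P[k] for k >= 5: shift by delta = -6
  P[0] = -4 + 0 = -4
  P[1] = -9 + 0 = -9
  P[2] = 0 + 0 = 0
  P[3] = -3 + 0 = -3
  P[4] = 8 + 0 = 8
  P[5] = 21 + -6 = 15
  P[6] = 22 + -6 = 16

Answer: [-4, -9, 0, -3, 8, 15, 16]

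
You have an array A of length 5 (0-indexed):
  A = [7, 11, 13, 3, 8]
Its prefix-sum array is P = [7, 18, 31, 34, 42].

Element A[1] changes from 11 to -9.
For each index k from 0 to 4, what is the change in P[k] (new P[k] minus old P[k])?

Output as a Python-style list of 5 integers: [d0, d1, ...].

Answer: [0, -20, -20, -20, -20]

Derivation:
Element change: A[1] 11 -> -9, delta = -20
For k < 1: P[k] unchanged, delta_P[k] = 0
For k >= 1: P[k] shifts by exactly -20
Delta array: [0, -20, -20, -20, -20]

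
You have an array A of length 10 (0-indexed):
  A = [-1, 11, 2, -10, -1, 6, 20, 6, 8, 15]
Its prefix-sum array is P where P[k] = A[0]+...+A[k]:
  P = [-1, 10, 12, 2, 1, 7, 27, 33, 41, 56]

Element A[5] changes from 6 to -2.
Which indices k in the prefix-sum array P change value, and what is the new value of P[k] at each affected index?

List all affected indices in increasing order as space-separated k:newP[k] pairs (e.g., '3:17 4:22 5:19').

Answer: 5:-1 6:19 7:25 8:33 9:48

Derivation:
P[k] = A[0] + ... + A[k]
P[k] includes A[5] iff k >= 5
Affected indices: 5, 6, ..., 9; delta = -8
  P[5]: 7 + -8 = -1
  P[6]: 27 + -8 = 19
  P[7]: 33 + -8 = 25
  P[8]: 41 + -8 = 33
  P[9]: 56 + -8 = 48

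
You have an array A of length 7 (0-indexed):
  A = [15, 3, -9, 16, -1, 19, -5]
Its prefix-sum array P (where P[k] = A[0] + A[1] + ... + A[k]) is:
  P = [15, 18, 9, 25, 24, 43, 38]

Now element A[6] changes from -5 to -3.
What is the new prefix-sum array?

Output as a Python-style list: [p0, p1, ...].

Change: A[6] -5 -> -3, delta = 2
P[k] for k < 6: unchanged (A[6] not included)
P[k] for k >= 6: shift by delta = 2
  P[0] = 15 + 0 = 15
  P[1] = 18 + 0 = 18
  P[2] = 9 + 0 = 9
  P[3] = 25 + 0 = 25
  P[4] = 24 + 0 = 24
  P[5] = 43 + 0 = 43
  P[6] = 38 + 2 = 40

Answer: [15, 18, 9, 25, 24, 43, 40]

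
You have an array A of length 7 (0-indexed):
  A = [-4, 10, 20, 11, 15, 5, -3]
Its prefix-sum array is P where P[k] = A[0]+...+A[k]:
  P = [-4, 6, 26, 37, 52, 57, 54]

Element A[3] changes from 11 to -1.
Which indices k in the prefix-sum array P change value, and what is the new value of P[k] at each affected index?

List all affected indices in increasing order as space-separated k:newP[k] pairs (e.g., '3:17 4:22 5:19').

Answer: 3:25 4:40 5:45 6:42

Derivation:
P[k] = A[0] + ... + A[k]
P[k] includes A[3] iff k >= 3
Affected indices: 3, 4, ..., 6; delta = -12
  P[3]: 37 + -12 = 25
  P[4]: 52 + -12 = 40
  P[5]: 57 + -12 = 45
  P[6]: 54 + -12 = 42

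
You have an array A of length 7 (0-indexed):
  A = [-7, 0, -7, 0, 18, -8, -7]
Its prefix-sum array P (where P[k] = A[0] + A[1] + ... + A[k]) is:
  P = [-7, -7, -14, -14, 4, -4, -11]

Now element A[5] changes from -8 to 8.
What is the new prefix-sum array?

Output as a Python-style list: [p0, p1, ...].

Change: A[5] -8 -> 8, delta = 16
P[k] for k < 5: unchanged (A[5] not included)
P[k] for k >= 5: shift by delta = 16
  P[0] = -7 + 0 = -7
  P[1] = -7 + 0 = -7
  P[2] = -14 + 0 = -14
  P[3] = -14 + 0 = -14
  P[4] = 4 + 0 = 4
  P[5] = -4 + 16 = 12
  P[6] = -11 + 16 = 5

Answer: [-7, -7, -14, -14, 4, 12, 5]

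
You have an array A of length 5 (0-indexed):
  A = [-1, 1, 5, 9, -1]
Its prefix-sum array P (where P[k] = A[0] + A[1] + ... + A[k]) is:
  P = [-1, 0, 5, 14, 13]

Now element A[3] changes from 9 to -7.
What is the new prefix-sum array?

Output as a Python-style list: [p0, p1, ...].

Change: A[3] 9 -> -7, delta = -16
P[k] for k < 3: unchanged (A[3] not included)
P[k] for k >= 3: shift by delta = -16
  P[0] = -1 + 0 = -1
  P[1] = 0 + 0 = 0
  P[2] = 5 + 0 = 5
  P[3] = 14 + -16 = -2
  P[4] = 13 + -16 = -3

Answer: [-1, 0, 5, -2, -3]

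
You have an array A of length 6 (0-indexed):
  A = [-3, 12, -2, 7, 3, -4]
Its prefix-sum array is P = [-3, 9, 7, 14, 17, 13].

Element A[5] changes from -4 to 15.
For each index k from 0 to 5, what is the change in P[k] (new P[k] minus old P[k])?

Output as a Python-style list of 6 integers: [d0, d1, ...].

Answer: [0, 0, 0, 0, 0, 19]

Derivation:
Element change: A[5] -4 -> 15, delta = 19
For k < 5: P[k] unchanged, delta_P[k] = 0
For k >= 5: P[k] shifts by exactly 19
Delta array: [0, 0, 0, 0, 0, 19]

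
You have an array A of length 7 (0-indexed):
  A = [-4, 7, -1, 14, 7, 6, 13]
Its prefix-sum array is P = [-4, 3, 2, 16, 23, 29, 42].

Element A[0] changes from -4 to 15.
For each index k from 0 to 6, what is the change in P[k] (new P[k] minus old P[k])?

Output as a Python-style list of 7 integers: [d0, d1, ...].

Answer: [19, 19, 19, 19, 19, 19, 19]

Derivation:
Element change: A[0] -4 -> 15, delta = 19
For k < 0: P[k] unchanged, delta_P[k] = 0
For k >= 0: P[k] shifts by exactly 19
Delta array: [19, 19, 19, 19, 19, 19, 19]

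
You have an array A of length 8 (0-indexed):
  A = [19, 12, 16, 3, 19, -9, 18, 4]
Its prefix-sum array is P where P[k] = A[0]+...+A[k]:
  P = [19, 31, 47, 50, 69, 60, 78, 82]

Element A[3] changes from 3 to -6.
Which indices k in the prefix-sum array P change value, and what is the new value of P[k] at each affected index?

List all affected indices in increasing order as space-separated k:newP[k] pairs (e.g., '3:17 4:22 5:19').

Answer: 3:41 4:60 5:51 6:69 7:73

Derivation:
P[k] = A[0] + ... + A[k]
P[k] includes A[3] iff k >= 3
Affected indices: 3, 4, ..., 7; delta = -9
  P[3]: 50 + -9 = 41
  P[4]: 69 + -9 = 60
  P[5]: 60 + -9 = 51
  P[6]: 78 + -9 = 69
  P[7]: 82 + -9 = 73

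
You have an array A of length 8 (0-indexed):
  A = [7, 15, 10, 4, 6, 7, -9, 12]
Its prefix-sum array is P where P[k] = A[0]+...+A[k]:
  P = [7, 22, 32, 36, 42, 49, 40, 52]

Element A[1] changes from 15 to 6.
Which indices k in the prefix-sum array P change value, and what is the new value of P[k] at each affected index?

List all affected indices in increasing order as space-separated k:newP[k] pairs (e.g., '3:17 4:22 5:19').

P[k] = A[0] + ... + A[k]
P[k] includes A[1] iff k >= 1
Affected indices: 1, 2, ..., 7; delta = -9
  P[1]: 22 + -9 = 13
  P[2]: 32 + -9 = 23
  P[3]: 36 + -9 = 27
  P[4]: 42 + -9 = 33
  P[5]: 49 + -9 = 40
  P[6]: 40 + -9 = 31
  P[7]: 52 + -9 = 43

Answer: 1:13 2:23 3:27 4:33 5:40 6:31 7:43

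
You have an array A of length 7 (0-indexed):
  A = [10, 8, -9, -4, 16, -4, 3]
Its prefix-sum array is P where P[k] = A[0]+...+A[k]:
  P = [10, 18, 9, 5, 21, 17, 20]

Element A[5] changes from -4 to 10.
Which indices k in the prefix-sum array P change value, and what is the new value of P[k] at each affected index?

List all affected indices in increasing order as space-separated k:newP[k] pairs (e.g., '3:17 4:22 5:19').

P[k] = A[0] + ... + A[k]
P[k] includes A[5] iff k >= 5
Affected indices: 5, 6, ..., 6; delta = 14
  P[5]: 17 + 14 = 31
  P[6]: 20 + 14 = 34

Answer: 5:31 6:34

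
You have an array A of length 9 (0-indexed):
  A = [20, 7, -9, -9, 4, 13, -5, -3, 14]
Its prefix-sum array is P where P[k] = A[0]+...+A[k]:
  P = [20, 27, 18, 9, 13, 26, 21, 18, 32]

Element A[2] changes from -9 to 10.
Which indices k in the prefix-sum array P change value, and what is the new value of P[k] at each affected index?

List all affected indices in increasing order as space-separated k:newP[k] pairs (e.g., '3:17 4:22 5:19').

P[k] = A[0] + ... + A[k]
P[k] includes A[2] iff k >= 2
Affected indices: 2, 3, ..., 8; delta = 19
  P[2]: 18 + 19 = 37
  P[3]: 9 + 19 = 28
  P[4]: 13 + 19 = 32
  P[5]: 26 + 19 = 45
  P[6]: 21 + 19 = 40
  P[7]: 18 + 19 = 37
  P[8]: 32 + 19 = 51

Answer: 2:37 3:28 4:32 5:45 6:40 7:37 8:51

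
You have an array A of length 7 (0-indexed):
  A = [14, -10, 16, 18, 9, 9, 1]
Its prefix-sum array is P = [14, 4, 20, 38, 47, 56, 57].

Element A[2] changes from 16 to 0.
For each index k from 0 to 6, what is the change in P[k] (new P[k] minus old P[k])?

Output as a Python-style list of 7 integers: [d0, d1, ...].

Element change: A[2] 16 -> 0, delta = -16
For k < 2: P[k] unchanged, delta_P[k] = 0
For k >= 2: P[k] shifts by exactly -16
Delta array: [0, 0, -16, -16, -16, -16, -16]

Answer: [0, 0, -16, -16, -16, -16, -16]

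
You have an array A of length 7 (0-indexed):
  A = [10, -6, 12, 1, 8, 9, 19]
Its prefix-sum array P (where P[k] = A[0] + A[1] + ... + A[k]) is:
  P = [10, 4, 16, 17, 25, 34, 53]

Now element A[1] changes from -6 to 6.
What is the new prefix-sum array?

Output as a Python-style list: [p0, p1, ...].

Answer: [10, 16, 28, 29, 37, 46, 65]

Derivation:
Change: A[1] -6 -> 6, delta = 12
P[k] for k < 1: unchanged (A[1] not included)
P[k] for k >= 1: shift by delta = 12
  P[0] = 10 + 0 = 10
  P[1] = 4 + 12 = 16
  P[2] = 16 + 12 = 28
  P[3] = 17 + 12 = 29
  P[4] = 25 + 12 = 37
  P[5] = 34 + 12 = 46
  P[6] = 53 + 12 = 65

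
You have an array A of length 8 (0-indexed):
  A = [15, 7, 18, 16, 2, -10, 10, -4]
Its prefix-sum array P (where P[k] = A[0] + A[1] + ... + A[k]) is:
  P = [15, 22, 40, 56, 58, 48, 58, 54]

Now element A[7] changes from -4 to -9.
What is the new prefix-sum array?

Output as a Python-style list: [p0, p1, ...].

Change: A[7] -4 -> -9, delta = -5
P[k] for k < 7: unchanged (A[7] not included)
P[k] for k >= 7: shift by delta = -5
  P[0] = 15 + 0 = 15
  P[1] = 22 + 0 = 22
  P[2] = 40 + 0 = 40
  P[3] = 56 + 0 = 56
  P[4] = 58 + 0 = 58
  P[5] = 48 + 0 = 48
  P[6] = 58 + 0 = 58
  P[7] = 54 + -5 = 49

Answer: [15, 22, 40, 56, 58, 48, 58, 49]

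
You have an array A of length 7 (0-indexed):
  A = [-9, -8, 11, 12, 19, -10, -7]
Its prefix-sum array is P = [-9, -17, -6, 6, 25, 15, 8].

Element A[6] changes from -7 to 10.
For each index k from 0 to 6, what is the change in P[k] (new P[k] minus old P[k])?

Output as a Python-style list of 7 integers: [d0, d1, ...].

Answer: [0, 0, 0, 0, 0, 0, 17]

Derivation:
Element change: A[6] -7 -> 10, delta = 17
For k < 6: P[k] unchanged, delta_P[k] = 0
For k >= 6: P[k] shifts by exactly 17
Delta array: [0, 0, 0, 0, 0, 0, 17]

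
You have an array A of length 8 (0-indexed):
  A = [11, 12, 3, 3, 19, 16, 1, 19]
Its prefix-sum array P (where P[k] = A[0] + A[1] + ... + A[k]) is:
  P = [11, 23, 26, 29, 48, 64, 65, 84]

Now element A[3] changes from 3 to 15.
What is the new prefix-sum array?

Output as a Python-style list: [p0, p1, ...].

Answer: [11, 23, 26, 41, 60, 76, 77, 96]

Derivation:
Change: A[3] 3 -> 15, delta = 12
P[k] for k < 3: unchanged (A[3] not included)
P[k] for k >= 3: shift by delta = 12
  P[0] = 11 + 0 = 11
  P[1] = 23 + 0 = 23
  P[2] = 26 + 0 = 26
  P[3] = 29 + 12 = 41
  P[4] = 48 + 12 = 60
  P[5] = 64 + 12 = 76
  P[6] = 65 + 12 = 77
  P[7] = 84 + 12 = 96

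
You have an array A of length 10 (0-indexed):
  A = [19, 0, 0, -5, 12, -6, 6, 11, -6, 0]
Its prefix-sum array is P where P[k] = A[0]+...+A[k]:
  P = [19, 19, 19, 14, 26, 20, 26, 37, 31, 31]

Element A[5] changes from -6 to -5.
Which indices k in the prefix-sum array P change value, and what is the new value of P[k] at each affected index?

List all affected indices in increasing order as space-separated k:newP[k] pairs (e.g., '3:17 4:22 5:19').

P[k] = A[0] + ... + A[k]
P[k] includes A[5] iff k >= 5
Affected indices: 5, 6, ..., 9; delta = 1
  P[5]: 20 + 1 = 21
  P[6]: 26 + 1 = 27
  P[7]: 37 + 1 = 38
  P[8]: 31 + 1 = 32
  P[9]: 31 + 1 = 32

Answer: 5:21 6:27 7:38 8:32 9:32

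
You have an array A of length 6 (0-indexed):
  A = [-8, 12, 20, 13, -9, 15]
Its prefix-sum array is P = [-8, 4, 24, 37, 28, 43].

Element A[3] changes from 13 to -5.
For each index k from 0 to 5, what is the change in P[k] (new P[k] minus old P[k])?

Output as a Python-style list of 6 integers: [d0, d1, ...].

Answer: [0, 0, 0, -18, -18, -18]

Derivation:
Element change: A[3] 13 -> -5, delta = -18
For k < 3: P[k] unchanged, delta_P[k] = 0
For k >= 3: P[k] shifts by exactly -18
Delta array: [0, 0, 0, -18, -18, -18]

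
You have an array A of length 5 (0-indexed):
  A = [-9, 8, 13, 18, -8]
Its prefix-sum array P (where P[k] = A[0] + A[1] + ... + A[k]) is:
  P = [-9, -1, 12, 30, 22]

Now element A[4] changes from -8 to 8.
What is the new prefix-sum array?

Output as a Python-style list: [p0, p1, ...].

Change: A[4] -8 -> 8, delta = 16
P[k] for k < 4: unchanged (A[4] not included)
P[k] for k >= 4: shift by delta = 16
  P[0] = -9 + 0 = -9
  P[1] = -1 + 0 = -1
  P[2] = 12 + 0 = 12
  P[3] = 30 + 0 = 30
  P[4] = 22 + 16 = 38

Answer: [-9, -1, 12, 30, 38]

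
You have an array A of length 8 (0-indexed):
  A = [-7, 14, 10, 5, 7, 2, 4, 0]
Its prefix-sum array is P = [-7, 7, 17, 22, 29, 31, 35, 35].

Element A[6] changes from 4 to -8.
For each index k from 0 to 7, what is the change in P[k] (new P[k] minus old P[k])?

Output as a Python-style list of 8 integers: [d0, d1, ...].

Element change: A[6] 4 -> -8, delta = -12
For k < 6: P[k] unchanged, delta_P[k] = 0
For k >= 6: P[k] shifts by exactly -12
Delta array: [0, 0, 0, 0, 0, 0, -12, -12]

Answer: [0, 0, 0, 0, 0, 0, -12, -12]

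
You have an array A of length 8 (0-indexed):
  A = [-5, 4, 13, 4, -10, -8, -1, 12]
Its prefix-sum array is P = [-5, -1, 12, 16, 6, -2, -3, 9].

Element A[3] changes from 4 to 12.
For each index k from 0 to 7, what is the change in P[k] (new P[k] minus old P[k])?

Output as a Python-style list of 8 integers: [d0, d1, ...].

Element change: A[3] 4 -> 12, delta = 8
For k < 3: P[k] unchanged, delta_P[k] = 0
For k >= 3: P[k] shifts by exactly 8
Delta array: [0, 0, 0, 8, 8, 8, 8, 8]

Answer: [0, 0, 0, 8, 8, 8, 8, 8]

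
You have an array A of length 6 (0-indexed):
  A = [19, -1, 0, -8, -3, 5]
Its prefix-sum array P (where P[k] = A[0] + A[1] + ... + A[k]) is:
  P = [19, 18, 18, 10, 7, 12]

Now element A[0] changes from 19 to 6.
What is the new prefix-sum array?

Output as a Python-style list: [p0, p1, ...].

Change: A[0] 19 -> 6, delta = -13
P[k] for k < 0: unchanged (A[0] not included)
P[k] for k >= 0: shift by delta = -13
  P[0] = 19 + -13 = 6
  P[1] = 18 + -13 = 5
  P[2] = 18 + -13 = 5
  P[3] = 10 + -13 = -3
  P[4] = 7 + -13 = -6
  P[5] = 12 + -13 = -1

Answer: [6, 5, 5, -3, -6, -1]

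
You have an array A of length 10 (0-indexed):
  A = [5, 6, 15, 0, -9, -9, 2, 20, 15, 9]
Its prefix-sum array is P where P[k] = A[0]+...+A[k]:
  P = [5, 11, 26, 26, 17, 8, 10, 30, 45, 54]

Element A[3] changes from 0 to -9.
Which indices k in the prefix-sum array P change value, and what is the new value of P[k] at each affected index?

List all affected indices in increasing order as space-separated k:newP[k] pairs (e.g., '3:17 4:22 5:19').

Answer: 3:17 4:8 5:-1 6:1 7:21 8:36 9:45

Derivation:
P[k] = A[0] + ... + A[k]
P[k] includes A[3] iff k >= 3
Affected indices: 3, 4, ..., 9; delta = -9
  P[3]: 26 + -9 = 17
  P[4]: 17 + -9 = 8
  P[5]: 8 + -9 = -1
  P[6]: 10 + -9 = 1
  P[7]: 30 + -9 = 21
  P[8]: 45 + -9 = 36
  P[9]: 54 + -9 = 45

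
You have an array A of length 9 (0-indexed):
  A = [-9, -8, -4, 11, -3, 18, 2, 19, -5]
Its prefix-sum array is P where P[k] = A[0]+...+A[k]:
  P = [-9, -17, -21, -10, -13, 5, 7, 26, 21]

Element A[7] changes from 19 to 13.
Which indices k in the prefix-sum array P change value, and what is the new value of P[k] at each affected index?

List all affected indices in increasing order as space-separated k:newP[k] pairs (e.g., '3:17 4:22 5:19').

Answer: 7:20 8:15

Derivation:
P[k] = A[0] + ... + A[k]
P[k] includes A[7] iff k >= 7
Affected indices: 7, 8, ..., 8; delta = -6
  P[7]: 26 + -6 = 20
  P[8]: 21 + -6 = 15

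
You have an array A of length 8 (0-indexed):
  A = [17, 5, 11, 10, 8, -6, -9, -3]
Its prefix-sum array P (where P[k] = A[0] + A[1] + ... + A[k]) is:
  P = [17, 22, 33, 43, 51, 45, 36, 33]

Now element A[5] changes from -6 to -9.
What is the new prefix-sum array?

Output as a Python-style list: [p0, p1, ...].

Change: A[5] -6 -> -9, delta = -3
P[k] for k < 5: unchanged (A[5] not included)
P[k] for k >= 5: shift by delta = -3
  P[0] = 17 + 0 = 17
  P[1] = 22 + 0 = 22
  P[2] = 33 + 0 = 33
  P[3] = 43 + 0 = 43
  P[4] = 51 + 0 = 51
  P[5] = 45 + -3 = 42
  P[6] = 36 + -3 = 33
  P[7] = 33 + -3 = 30

Answer: [17, 22, 33, 43, 51, 42, 33, 30]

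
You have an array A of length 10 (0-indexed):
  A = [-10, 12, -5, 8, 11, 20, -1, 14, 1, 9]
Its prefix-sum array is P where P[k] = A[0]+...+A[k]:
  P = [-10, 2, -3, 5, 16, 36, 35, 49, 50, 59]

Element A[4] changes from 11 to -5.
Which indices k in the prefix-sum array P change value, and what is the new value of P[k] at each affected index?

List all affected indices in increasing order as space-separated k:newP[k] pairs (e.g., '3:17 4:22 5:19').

Answer: 4:0 5:20 6:19 7:33 8:34 9:43

Derivation:
P[k] = A[0] + ... + A[k]
P[k] includes A[4] iff k >= 4
Affected indices: 4, 5, ..., 9; delta = -16
  P[4]: 16 + -16 = 0
  P[5]: 36 + -16 = 20
  P[6]: 35 + -16 = 19
  P[7]: 49 + -16 = 33
  P[8]: 50 + -16 = 34
  P[9]: 59 + -16 = 43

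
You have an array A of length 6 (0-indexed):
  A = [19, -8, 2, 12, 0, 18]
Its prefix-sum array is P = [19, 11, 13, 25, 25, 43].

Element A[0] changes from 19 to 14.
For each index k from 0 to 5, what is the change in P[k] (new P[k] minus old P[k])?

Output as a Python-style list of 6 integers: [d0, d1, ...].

Answer: [-5, -5, -5, -5, -5, -5]

Derivation:
Element change: A[0] 19 -> 14, delta = -5
For k < 0: P[k] unchanged, delta_P[k] = 0
For k >= 0: P[k] shifts by exactly -5
Delta array: [-5, -5, -5, -5, -5, -5]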